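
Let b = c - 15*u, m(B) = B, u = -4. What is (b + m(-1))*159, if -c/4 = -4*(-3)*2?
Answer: -5883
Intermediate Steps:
c = -96 (c = -4*(-4*(-3))*2 = -48*2 = -4*24 = -96)
b = -36 (b = -96 - 15*(-4) = -96 + 60 = -36)
(b + m(-1))*159 = (-36 - 1)*159 = -37*159 = -5883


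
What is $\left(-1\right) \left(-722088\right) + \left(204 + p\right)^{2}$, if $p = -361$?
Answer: $746737$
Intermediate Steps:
$\left(-1\right) \left(-722088\right) + \left(204 + p\right)^{2} = \left(-1\right) \left(-722088\right) + \left(204 - 361\right)^{2} = 722088 + \left(-157\right)^{2} = 722088 + 24649 = 746737$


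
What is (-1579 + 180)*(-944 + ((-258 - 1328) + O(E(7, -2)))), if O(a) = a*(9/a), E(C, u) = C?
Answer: 3526879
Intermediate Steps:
O(a) = 9
(-1579 + 180)*(-944 + ((-258 - 1328) + O(E(7, -2)))) = (-1579 + 180)*(-944 + ((-258 - 1328) + 9)) = -1399*(-944 + (-1586 + 9)) = -1399*(-944 - 1577) = -1399*(-2521) = 3526879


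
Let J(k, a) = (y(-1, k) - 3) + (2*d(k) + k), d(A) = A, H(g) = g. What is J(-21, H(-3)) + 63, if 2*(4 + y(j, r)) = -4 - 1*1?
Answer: -19/2 ≈ -9.5000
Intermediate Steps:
y(j, r) = -13/2 (y(j, r) = -4 + (-4 - 1*1)/2 = -4 + (-4 - 1)/2 = -4 + (½)*(-5) = -4 - 5/2 = -13/2)
J(k, a) = -19/2 + 3*k (J(k, a) = (-13/2 - 3) + (2*k + k) = -19/2 + 3*k)
J(-21, H(-3)) + 63 = (-19/2 + 3*(-21)) + 63 = (-19/2 - 63) + 63 = -145/2 + 63 = -19/2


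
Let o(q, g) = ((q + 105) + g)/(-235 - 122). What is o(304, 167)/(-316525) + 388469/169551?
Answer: 14632290430567/6386388502725 ≈ 2.2912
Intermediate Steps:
o(q, g) = -5/17 - g/357 - q/357 (o(q, g) = ((105 + q) + g)/(-357) = (105 + g + q)*(-1/357) = -5/17 - g/357 - q/357)
o(304, 167)/(-316525) + 388469/169551 = (-5/17 - 1/357*167 - 1/357*304)/(-316525) + 388469/169551 = (-5/17 - 167/357 - 304/357)*(-1/316525) + 388469*(1/169551) = -192/119*(-1/316525) + 388469/169551 = 192/37666475 + 388469/169551 = 14632290430567/6386388502725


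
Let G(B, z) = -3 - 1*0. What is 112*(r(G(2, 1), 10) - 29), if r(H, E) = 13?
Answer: -1792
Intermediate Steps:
G(B, z) = -3 (G(B, z) = -3 + 0 = -3)
112*(r(G(2, 1), 10) - 29) = 112*(13 - 29) = 112*(-16) = -1792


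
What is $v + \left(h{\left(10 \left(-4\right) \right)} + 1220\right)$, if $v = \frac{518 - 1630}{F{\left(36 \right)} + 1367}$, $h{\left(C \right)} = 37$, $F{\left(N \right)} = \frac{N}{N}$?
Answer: $\frac{214808}{171} \approx 1256.2$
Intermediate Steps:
$F{\left(N \right)} = 1$
$v = - \frac{139}{171}$ ($v = \frac{518 - 1630}{1 + 1367} = - \frac{1112}{1368} = \left(-1112\right) \frac{1}{1368} = - \frac{139}{171} \approx -0.81287$)
$v + \left(h{\left(10 \left(-4\right) \right)} + 1220\right) = - \frac{139}{171} + \left(37 + 1220\right) = - \frac{139}{171} + 1257 = \frac{214808}{171}$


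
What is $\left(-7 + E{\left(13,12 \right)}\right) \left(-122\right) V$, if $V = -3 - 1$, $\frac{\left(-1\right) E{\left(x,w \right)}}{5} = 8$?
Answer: $-22936$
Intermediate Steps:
$E{\left(x,w \right)} = -40$ ($E{\left(x,w \right)} = \left(-5\right) 8 = -40$)
$V = -4$
$\left(-7 + E{\left(13,12 \right)}\right) \left(-122\right) V = \left(-7 - 40\right) \left(-122\right) \left(-4\right) = \left(-47\right) \left(-122\right) \left(-4\right) = 5734 \left(-4\right) = -22936$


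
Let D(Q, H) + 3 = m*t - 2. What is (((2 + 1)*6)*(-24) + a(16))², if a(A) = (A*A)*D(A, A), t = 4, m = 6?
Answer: 19642624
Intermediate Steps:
D(Q, H) = 19 (D(Q, H) = -3 + (6*4 - 2) = -3 + (24 - 2) = -3 + 22 = 19)
a(A) = 19*A² (a(A) = (A*A)*19 = A²*19 = 19*A²)
(((2 + 1)*6)*(-24) + a(16))² = (((2 + 1)*6)*(-24) + 19*16²)² = ((3*6)*(-24) + 19*256)² = (18*(-24) + 4864)² = (-432 + 4864)² = 4432² = 19642624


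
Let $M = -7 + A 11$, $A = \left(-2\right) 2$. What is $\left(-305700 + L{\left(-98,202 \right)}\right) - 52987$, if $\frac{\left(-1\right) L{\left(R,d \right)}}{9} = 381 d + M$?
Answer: $-1050886$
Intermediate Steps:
$A = -4$
$M = -51$ ($M = -7 - 44 = -51$)
$L{\left(R,d \right)} = 459 - 3429 d$ ($L{\left(R,d \right)} = - 9 \left(381 d - 51\right) = - 9 \left(-51 + 381 d\right) = 459 - 3429 d$)
$\left(-305700 + L{\left(-98,202 \right)}\right) - 52987 = \left(-305700 + \left(459 - 692658\right)\right) - 52987 = \left(-305700 - 692199\right) - 52987 = -997899 - 52987 = -1050886$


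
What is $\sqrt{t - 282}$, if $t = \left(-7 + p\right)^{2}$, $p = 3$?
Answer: $i \sqrt{266} \approx 16.31 i$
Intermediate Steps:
$t = 16$ ($t = \left(-7 + 3\right)^{2} = \left(-4\right)^{2} = 16$)
$\sqrt{t - 282} = \sqrt{16 - 282} = \sqrt{-266} = i \sqrt{266}$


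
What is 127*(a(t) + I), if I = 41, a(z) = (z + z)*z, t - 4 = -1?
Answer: 7493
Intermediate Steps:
t = 3 (t = 4 - 1 = 3)
a(z) = 2*z² (a(z) = (2*z)*z = 2*z²)
127*(a(t) + I) = 127*(2*3² + 41) = 127*(2*9 + 41) = 127*(18 + 41) = 127*59 = 7493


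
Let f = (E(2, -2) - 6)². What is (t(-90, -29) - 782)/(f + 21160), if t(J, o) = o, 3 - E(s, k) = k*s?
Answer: -811/21161 ≈ -0.038325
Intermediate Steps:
E(s, k) = 3 - k*s
f = 1 (f = ((3 - 1*(-2)*2) - 6)² = ((3 + 4) - 6)² = (7 - 6)² = 1² = 1)
(t(-90, -29) - 782)/(f + 21160) = (-29 - 782)/(1 + 21160) = -811/21161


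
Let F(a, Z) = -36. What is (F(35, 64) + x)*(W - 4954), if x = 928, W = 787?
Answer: -3716964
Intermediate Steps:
(F(35, 64) + x)*(W - 4954) = (-36 + 928)*(787 - 4954) = 892*(-4167) = -3716964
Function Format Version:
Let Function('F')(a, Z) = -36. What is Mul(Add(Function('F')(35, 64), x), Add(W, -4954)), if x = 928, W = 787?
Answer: -3716964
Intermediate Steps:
Mul(Add(Function('F')(35, 64), x), Add(W, -4954)) = Mul(Add(-36, 928), Add(787, -4954)) = Mul(892, -4167) = -3716964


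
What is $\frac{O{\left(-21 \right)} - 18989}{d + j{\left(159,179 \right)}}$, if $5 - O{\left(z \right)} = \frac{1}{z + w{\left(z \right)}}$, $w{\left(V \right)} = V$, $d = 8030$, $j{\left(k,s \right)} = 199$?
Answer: $- \frac{797327}{345618} \approx -2.307$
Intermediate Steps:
$O{\left(z \right)} = 5 - \frac{1}{2 z}$ ($O{\left(z \right)} = 5 - \frac{1}{z + z} = 5 - \frac{1}{2 z}$)
$\frac{O{\left(-21 \right)} - 18989}{d + j{\left(159,179 \right)}} = \frac{\left(5 - \frac{1}{2 \left(-21\right)}\right) - 18989}{8030 + 199} = \frac{\left(5 - - \frac{1}{42}\right) - 18989}{8229} = \left(\left(5 + \frac{1}{42}\right) - 18989\right) \frac{1}{8229} = \left(\frac{211}{42} - 18989\right) \frac{1}{8229} = \left(- \frac{797327}{42}\right) \frac{1}{8229} = - \frac{797327}{345618}$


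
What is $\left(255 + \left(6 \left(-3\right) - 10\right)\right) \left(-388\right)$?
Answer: $-88076$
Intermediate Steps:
$\left(255 + \left(6 \left(-3\right) - 10\right)\right) \left(-388\right) = \left(255 - 28\right) \left(-388\right) = 227 \left(-388\right) = -88076$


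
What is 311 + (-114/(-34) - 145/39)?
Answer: 205951/663 ≈ 310.63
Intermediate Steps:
311 + (-114/(-34) - 145/39) = 311 + (-114*(-1/34) - 145*1/39) = 311 + (57/17 - 145/39) = 311 - 242/663 = 205951/663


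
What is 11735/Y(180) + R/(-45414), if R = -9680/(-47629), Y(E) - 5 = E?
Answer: 2538307787861/40015933011 ≈ 63.432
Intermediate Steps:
Y(E) = 5 + E
R = 9680/47629 (R = -9680*(-1/47629) = 9680/47629 ≈ 0.20324)
11735/Y(180) + R/(-45414) = 11735/(5 + 180) + (9680/47629)/(-45414) = 11735/185 + (9680/47629)*(-1/45414) = 11735*(1/185) - 4840/1081511703 = 2347/37 - 4840/1081511703 = 2538307787861/40015933011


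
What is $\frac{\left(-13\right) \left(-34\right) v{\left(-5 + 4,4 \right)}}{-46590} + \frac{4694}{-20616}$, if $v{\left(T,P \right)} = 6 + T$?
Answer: $- \frac{4404247}{16008324} \approx -0.27512$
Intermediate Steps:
$\frac{\left(-13\right) \left(-34\right) v{\left(-5 + 4,4 \right)}}{-46590} + \frac{4694}{-20616} = \frac{\left(-13\right) \left(-34\right) \left(6 + \left(-5 + 4\right)\right)}{-46590} + \frac{4694}{-20616} = 442 \left(6 - 1\right) \left(- \frac{1}{46590}\right) + 4694 \left(- \frac{1}{20616}\right) = 442 \cdot 5 \left(- \frac{1}{46590}\right) - \frac{2347}{10308} = 2210 \left(- \frac{1}{46590}\right) - \frac{2347}{10308} = - \frac{221}{4659} - \frac{2347}{10308} = - \frac{4404247}{16008324}$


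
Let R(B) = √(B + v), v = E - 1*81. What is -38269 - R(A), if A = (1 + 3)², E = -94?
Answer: -38269 - I*√159 ≈ -38269.0 - 12.61*I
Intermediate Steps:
v = -175 (v = -94 - 1*81 = -94 - 81 = -175)
A = 16 (A = 4² = 16)
R(B) = √(-175 + B) (R(B) = √(B - 175) = √(-175 + B))
-38269 - R(A) = -38269 - √(-175 + 16) = -38269 - √(-159) = -38269 - I*√159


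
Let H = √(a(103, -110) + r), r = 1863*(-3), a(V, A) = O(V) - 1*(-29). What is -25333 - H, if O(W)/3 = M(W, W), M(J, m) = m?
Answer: -25333 - I*√5251 ≈ -25333.0 - 72.464*I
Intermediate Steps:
O(W) = 3*W
a(V, A) = 29 + 3*V (a(V, A) = 3*V - 1*(-29) = 3*V + 29 = 29 + 3*V)
r = -5589
H = I*√5251 (H = √((29 + 3*103) - 5589) = √((29 + 309) - 5589) = √(338 - 5589) = √(-5251) = I*√5251 ≈ 72.464*I)
-25333 - H = -25333 - I*√5251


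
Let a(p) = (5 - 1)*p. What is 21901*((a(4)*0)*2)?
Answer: 0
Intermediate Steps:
a(p) = 4*p
21901*((a(4)*0)*2) = 21901*(((4*4)*0)*2) = 21901*((16*0)*2) = 21901*(0*2) = 21901*0 = 0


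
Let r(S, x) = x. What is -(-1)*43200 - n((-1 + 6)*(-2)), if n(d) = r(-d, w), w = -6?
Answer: 43206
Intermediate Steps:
n(d) = -6
-(-1)*43200 - n((-1 + 6)*(-2)) = -(-1)*43200 - 1*(-6) = -1*(-43200) + 6 = 43200 + 6 = 43206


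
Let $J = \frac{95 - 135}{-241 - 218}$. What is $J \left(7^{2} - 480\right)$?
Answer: $- \frac{17240}{459} \approx -37.56$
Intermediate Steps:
$J = \frac{40}{459}$ ($J = - \frac{40}{-459} = \left(-40\right) \left(- \frac{1}{459}\right) = \frac{40}{459} \approx 0.087146$)
$J \left(7^{2} - 480\right) = \frac{40 \left(7^{2} - 480\right)}{459} = \frac{40 \left(49 - 480\right)}{459} = \frac{40}{459} \left(-431\right) = - \frac{17240}{459}$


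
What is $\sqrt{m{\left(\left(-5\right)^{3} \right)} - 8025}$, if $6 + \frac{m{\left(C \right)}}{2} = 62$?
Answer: $i \sqrt{7913} \approx 88.955 i$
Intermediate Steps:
$m{\left(C \right)} = 112$ ($m{\left(C \right)} = -12 + 2 \cdot 62 = -12 + 124 = 112$)
$\sqrt{m{\left(\left(-5\right)^{3} \right)} - 8025} = \sqrt{112 - 8025} = \sqrt{-7913} = i \sqrt{7913}$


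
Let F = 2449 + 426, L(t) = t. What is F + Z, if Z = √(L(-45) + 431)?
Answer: 2875 + √386 ≈ 2894.6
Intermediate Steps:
F = 2875
Z = √386 (Z = √(-45 + 431) = √386 ≈ 19.647)
F + Z = 2875 + √386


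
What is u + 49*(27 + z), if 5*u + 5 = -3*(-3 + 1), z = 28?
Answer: 13476/5 ≈ 2695.2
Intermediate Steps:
u = 1/5 (u = -1 + (-3*(-3 + 1))/5 = -1 + (-3*(-2))/5 = -1 + (1/5)*6 = -1 + 6/5 = 1/5 ≈ 0.20000)
u + 49*(27 + z) = 1/5 + 49*(27 + 28) = 1/5 + 49*55 = 1/5 + 2695 = 13476/5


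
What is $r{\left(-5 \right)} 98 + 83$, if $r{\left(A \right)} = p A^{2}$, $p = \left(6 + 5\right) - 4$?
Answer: $17233$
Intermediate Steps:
$p = 7$ ($p = 11 - 4 = 7$)
$r{\left(A \right)} = 7 A^{2}$
$r{\left(-5 \right)} 98 + 83 = 7 \left(-5\right)^{2} \cdot 98 + 83 = 7 \cdot 25 \cdot 98 + 83 = 175 \cdot 98 + 83 = 17150 + 83 = 17233$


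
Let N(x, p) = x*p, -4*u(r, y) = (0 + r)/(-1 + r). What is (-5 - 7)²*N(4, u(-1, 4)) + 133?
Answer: 61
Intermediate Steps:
u(r, y) = -r/(4*(-1 + r)) (u(r, y) = -(0 + r)/(4*(-1 + r)) = -r/(4*(-1 + r)))
N(x, p) = p*x
(-5 - 7)²*N(4, u(-1, 4)) + 133 = (-5 - 7)²*(-1*(-1)/(-4 + 4*(-1))*4) + 133 = (-12)²*(-1*(-1)/(-4 - 4)*4) + 133 = 144*(-1*(-1)/(-8)*4) + 133 = 144*(-1*(-1)*(-⅛)*4) + 133 = 144*(-⅛*4) + 133 = 144*(-½) + 133 = -72 + 133 = 61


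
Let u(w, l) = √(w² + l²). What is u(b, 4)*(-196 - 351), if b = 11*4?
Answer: -2188*√122 ≈ -24167.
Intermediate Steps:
b = 44
u(w, l) = √(l² + w²)
u(b, 4)*(-196 - 351) = √(4² + 44²)*(-196 - 351) = √(16 + 1936)*(-547) = √1952*(-547) = (4*√122)*(-547) = -2188*√122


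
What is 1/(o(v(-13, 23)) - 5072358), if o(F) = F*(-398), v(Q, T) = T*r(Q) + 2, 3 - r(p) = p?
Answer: -1/5219618 ≈ -1.9158e-7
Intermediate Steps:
r(p) = 3 - p
v(Q, T) = 2 + T*(3 - Q) (v(Q, T) = T*(3 - Q) + 2 = 2 + T*(3 - Q))
o(F) = -398*F
1/(o(v(-13, 23)) - 5072358) = 1/(-398*(2 - 1*23*(-3 - 13)) - 5072358) = 1/(-398*(2 - 1*23*(-16)) - 5072358) = 1/(-398*(2 + 368) - 5072358) = 1/(-398*370 - 5072358) = 1/(-147260 - 5072358) = 1/(-5219618) = -1/5219618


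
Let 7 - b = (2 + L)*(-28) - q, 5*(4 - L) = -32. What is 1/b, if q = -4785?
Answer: -5/22154 ≈ -0.00022569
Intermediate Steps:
L = 52/5 (L = 4 - 1/5*(-32) = 4 + 32/5 = 52/5 ≈ 10.400)
b = -22154/5 (b = 7 - ((2 + 52/5)*(-28) - 1*(-4785)) = 7 - ((62/5)*(-28) + 4785) = 7 - (-1736/5 + 4785) = 7 - 1*22189/5 = 7 - 22189/5 = -22154/5 ≈ -4430.8)
1/b = 1/(-22154/5) = -5/22154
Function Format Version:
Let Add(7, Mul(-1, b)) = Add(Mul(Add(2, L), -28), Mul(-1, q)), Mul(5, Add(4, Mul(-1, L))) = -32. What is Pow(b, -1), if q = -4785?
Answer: Rational(-5, 22154) ≈ -0.00022569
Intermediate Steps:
L = Rational(52, 5) (L = Add(4, Mul(Rational(-1, 5), -32)) = Add(4, Rational(32, 5)) = Rational(52, 5) ≈ 10.400)
b = Rational(-22154, 5) (b = Add(7, Mul(-1, Add(Mul(Add(2, Rational(52, 5)), -28), Mul(-1, -4785)))) = Add(7, Mul(-1, Add(Mul(Rational(62, 5), -28), 4785))) = Add(7, Mul(-1, Add(Rational(-1736, 5), 4785))) = Add(7, Mul(-1, Rational(22189, 5))) = Add(7, Rational(-22189, 5)) = Rational(-22154, 5) ≈ -4430.8)
Pow(b, -1) = Pow(Rational(-22154, 5), -1) = Rational(-5, 22154)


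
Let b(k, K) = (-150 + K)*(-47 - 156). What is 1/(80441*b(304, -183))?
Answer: 1/5437731159 ≈ 1.8390e-10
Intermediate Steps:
b(k, K) = 30450 - 203*K (b(k, K) = (-150 + K)*(-203) = 30450 - 203*K)
1/(80441*b(304, -183)) = 1/(80441*(30450 - 203*(-183))) = 1/(80441*(30450 + 37149)) = (1/80441)/67599 = (1/80441)*(1/67599) = 1/5437731159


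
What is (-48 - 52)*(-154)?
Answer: 15400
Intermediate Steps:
(-48 - 52)*(-154) = -100*(-154) = 15400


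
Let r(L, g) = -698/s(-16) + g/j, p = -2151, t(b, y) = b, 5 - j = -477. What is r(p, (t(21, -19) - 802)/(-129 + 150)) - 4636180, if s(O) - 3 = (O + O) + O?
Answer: -703908866063/151830 ≈ -4.6362e+6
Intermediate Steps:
s(O) = 3 + 3*O (s(O) = 3 + ((O + O) + O) = 3 + (2*O + O) = 3 + 3*O)
j = 482 (j = 5 - 1*(-477) = 5 + 477 = 482)
r(L, g) = 698/45 + g/482 (r(L, g) = -698/(3 + 3*(-16)) + g/482 = -698/(3 - 48) + g*(1/482) = -698/(-45) + g/482 = -698*(-1/45) + g/482 = 698/45 + g/482)
r(p, (t(21, -19) - 802)/(-129 + 150)) - 4636180 = (698/45 + ((21 - 802)/(-129 + 150))/482) - 4636180 = (698/45 + (-781/21)/482) - 4636180 = (698/45 + (-781*1/21)/482) - 4636180 = (698/45 + (1/482)*(-781/21)) - 4636180 = (698/45 - 781/10122) - 4636180 = 2343337/151830 - 4636180 = -703908866063/151830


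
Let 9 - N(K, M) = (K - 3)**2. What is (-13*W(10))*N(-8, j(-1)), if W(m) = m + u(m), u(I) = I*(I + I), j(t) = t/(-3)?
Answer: 305760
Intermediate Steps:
j(t) = -t/3 (j(t) = t*(-1/3) = -t/3)
N(K, M) = 9 - (-3 + K)**2 (N(K, M) = 9 - (K - 3)**2 = 9 - (-3 + K)**2)
u(I) = 2*I**2 (u(I) = I*(2*I) = 2*I**2)
W(m) = m + 2*m**2
(-13*W(10))*N(-8, j(-1)) = (-130*(1 + 2*10))*(-8*(6 - 1*(-8))) = (-130*(1 + 20))*(-8*(6 + 8)) = (-130*21)*(-8*14) = -13*210*(-112) = -2730*(-112) = 305760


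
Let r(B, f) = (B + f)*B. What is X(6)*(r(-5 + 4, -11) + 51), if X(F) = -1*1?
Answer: -63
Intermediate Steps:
r(B, f) = B*(B + f)
X(F) = -1
X(6)*(r(-5 + 4, -11) + 51) = -((-5 + 4)*((-5 + 4) - 11) + 51) = -(-(-1 - 11) + 51) = -(-1*(-12) + 51) = -(12 + 51) = -1*63 = -63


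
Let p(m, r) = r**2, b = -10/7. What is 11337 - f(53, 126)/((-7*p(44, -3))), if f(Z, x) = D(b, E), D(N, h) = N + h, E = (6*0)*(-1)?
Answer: 4999607/441 ≈ 11337.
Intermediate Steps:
b = -10/7 (b = -10*1/7 = -10/7 ≈ -1.4286)
E = 0 (E = 0*(-1) = 0)
f(Z, x) = -10/7 (f(Z, x) = -10/7 + 0 = -10/7)
11337 - f(53, 126)/((-7*p(44, -3))) = 11337 - (-10)/(7*((-7*(-3)**2))) = 11337 - (-10)/(7*((-7*9))) = 11337 - (-10)/(7*(-63)) = 11337 - (-10)*(-1)/(7*63) = 11337 - 1*10/441 = 11337 - 10/441 = 4999607/441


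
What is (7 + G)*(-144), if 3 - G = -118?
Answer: -18432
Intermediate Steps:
G = 121 (G = 3 - 1*(-118) = 3 + 118 = 121)
(7 + G)*(-144) = (7 + 121)*(-144) = 128*(-144) = -18432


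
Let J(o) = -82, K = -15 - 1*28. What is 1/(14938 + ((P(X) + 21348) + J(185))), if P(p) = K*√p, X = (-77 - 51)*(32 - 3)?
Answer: 9051/329398276 + 43*I*√58/164699138 ≈ 2.7477e-5 + 1.9883e-6*I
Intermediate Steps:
K = -43 (K = -15 - 28 = -43)
X = -3712 (X = -128*29 = -3712)
P(p) = -43*√p
1/(14938 + ((P(X) + 21348) + J(185))) = 1/(14938 + ((-344*I*√58 + 21348) - 82)) = 1/(14938 + ((21348 - 344*I*√58) - 82)) = 1/(14938 + (21266 - 344*I*√58)) = 1/(36204 - 344*I*√58)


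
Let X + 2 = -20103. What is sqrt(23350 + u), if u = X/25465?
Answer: sqrt(605646975197)/5093 ≈ 152.80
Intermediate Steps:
X = -20105 (X = -2 - 20103 = -20105)
u = -4021/5093 (u = -20105/25465 = -20105*1/25465 = -4021/5093 ≈ -0.78951)
sqrt(23350 + u) = sqrt(23350 - 4021/5093) = sqrt(118917529/5093) = sqrt(605646975197)/5093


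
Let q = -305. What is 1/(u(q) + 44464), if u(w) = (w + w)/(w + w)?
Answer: 1/44465 ≈ 2.2490e-5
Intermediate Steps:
u(w) = 1 (u(w) = (2*w)/((2*w)) = (2*w)*(1/(2*w)) = 1)
1/(u(q) + 44464) = 1/(1 + 44464) = 1/44465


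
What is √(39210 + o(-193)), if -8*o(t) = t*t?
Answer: √552862/4 ≈ 185.89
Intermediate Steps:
o(t) = -t²/8 (o(t) = -t*t/8 = -t²/8)
√(39210 + o(-193)) = √(39210 - ⅛*(-193)²) = √(39210 - ⅛*37249) = √(39210 - 37249/8) = √(276431/8) = √552862/4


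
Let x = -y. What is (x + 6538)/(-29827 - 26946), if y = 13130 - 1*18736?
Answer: -12144/56773 ≈ -0.21390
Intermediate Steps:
y = -5606 (y = 13130 - 18736 = -5606)
x = 5606 (x = -1*(-5606) = 5606)
(x + 6538)/(-29827 - 26946) = (5606 + 6538)/(-29827 - 26946) = 12144/(-56773) = 12144*(-1/56773) = -12144/56773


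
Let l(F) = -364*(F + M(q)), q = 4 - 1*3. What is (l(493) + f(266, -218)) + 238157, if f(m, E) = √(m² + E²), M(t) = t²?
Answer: 58341 + 2*√29570 ≈ 58685.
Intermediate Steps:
q = 1 (q = 4 - 3 = 1)
f(m, E) = √(E² + m²)
l(F) = -364 - 364*F (l(F) = -364*(F + 1²) = -364*(F + 1) = -364*(1 + F) = -364 - 364*F)
(l(493) + f(266, -218)) + 238157 = ((-364 - 364*493) + √((-218)² + 266²)) + 238157 = ((-364 - 179452) + √(47524 + 70756)) + 238157 = (-179816 + √118280) + 238157 = (-179816 + 2*√29570) + 238157 = 58341 + 2*√29570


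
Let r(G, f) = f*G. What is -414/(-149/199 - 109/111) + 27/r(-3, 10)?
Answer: 9110439/38230 ≈ 238.31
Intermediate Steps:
r(G, f) = G*f
-414/(-149/199 - 109/111) + 27/r(-3, 10) = -414/(-149/199 - 109/111) + 27/((-3*10)) = -414/(-149*1/199 - 109*1/111) + 27/(-30) = -414/(-149/199 - 109/111) + 27*(-1/30) = -414/(-38230/22089) - 9/10 = -414*(-22089/38230) - 9/10 = 4572423/19115 - 9/10 = 9110439/38230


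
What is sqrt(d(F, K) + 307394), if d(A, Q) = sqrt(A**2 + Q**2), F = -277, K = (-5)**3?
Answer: sqrt(307394 + sqrt(92354)) ≈ 554.71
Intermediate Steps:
K = -125
sqrt(d(F, K) + 307394) = sqrt(sqrt((-277)**2 + (-125)**2) + 307394) = sqrt(sqrt(76729 + 15625) + 307394) = sqrt(sqrt(92354) + 307394) = sqrt(307394 + sqrt(92354))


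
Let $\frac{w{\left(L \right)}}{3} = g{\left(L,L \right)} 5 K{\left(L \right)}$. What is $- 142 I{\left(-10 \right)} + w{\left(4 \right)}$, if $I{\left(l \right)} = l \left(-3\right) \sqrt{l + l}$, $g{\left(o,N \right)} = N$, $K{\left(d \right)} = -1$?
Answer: $-60 - 8520 i \sqrt{5} \approx -60.0 - 19051.0 i$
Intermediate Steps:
$w{\left(L \right)} = - 15 L$ ($w{\left(L \right)} = 3 L 5 \left(-1\right) = 3 \cdot 5 L \left(-1\right) = 3 \left(- 5 L\right) = - 15 L$)
$I{\left(l \right)} = - 3 \sqrt{2} l^{\frac{3}{2}}$ ($I{\left(l \right)} = - 3 l \sqrt{2 l} = - 3 l \sqrt{2} \sqrt{l} = - 3 \sqrt{2} l^{\frac{3}{2}}$)
$- 142 I{\left(-10 \right)} + w{\left(4 \right)} = - 142 \left(- 3 \sqrt{2} \left(-10\right)^{\frac{3}{2}}\right) - 60 = - 142 \left(- 3 \sqrt{2} \left(- 10 i \sqrt{10}\right)\right) - 60 = - 142 \cdot 60 i \sqrt{5} - 60 = - 8520 i \sqrt{5} - 60 = -60 - 8520 i \sqrt{5}$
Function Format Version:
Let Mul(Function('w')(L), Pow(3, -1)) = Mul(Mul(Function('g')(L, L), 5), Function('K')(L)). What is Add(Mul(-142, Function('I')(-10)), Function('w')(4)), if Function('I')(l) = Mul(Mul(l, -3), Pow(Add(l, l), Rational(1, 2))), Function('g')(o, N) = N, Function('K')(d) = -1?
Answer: Add(-60, Mul(-8520, I, Pow(5, Rational(1, 2)))) ≈ Add(-60.000, Mul(-19051., I))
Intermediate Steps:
Function('w')(L) = Mul(-15, L) (Function('w')(L) = Mul(3, Mul(Mul(L, 5), -1)) = Mul(3, Mul(Mul(5, L), -1)) = Mul(3, Mul(-5, L)) = Mul(-15, L))
Function('I')(l) = Mul(-3, Pow(2, Rational(1, 2)), Pow(l, Rational(3, 2))) (Function('I')(l) = Mul(Mul(-3, l), Pow(Mul(2, l), Rational(1, 2))) = Mul(Mul(-3, l), Mul(Pow(2, Rational(1, 2)), Pow(l, Rational(1, 2)))) = Mul(-3, Pow(2, Rational(1, 2)), Pow(l, Rational(3, 2))))
Add(Mul(-142, Function('I')(-10)), Function('w')(4)) = Add(Mul(-142, Mul(-3, Pow(2, Rational(1, 2)), Pow(-10, Rational(3, 2)))), Mul(-15, 4)) = Add(Mul(-142, Mul(-3, Pow(2, Rational(1, 2)), Mul(-10, I, Pow(10, Rational(1, 2))))), -60) = Add(Mul(-142, Mul(60, I, Pow(5, Rational(1, 2)))), -60) = Add(Mul(-8520, I, Pow(5, Rational(1, 2))), -60) = Add(-60, Mul(-8520, I, Pow(5, Rational(1, 2))))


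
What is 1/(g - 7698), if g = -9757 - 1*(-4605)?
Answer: -1/12850 ≈ -7.7821e-5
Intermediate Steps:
g = -5152 (g = -9757 + 4605 = -5152)
1/(g - 7698) = 1/(-5152 - 7698) = 1/(-12850) = -1/12850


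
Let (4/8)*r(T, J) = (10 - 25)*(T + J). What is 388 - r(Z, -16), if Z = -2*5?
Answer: -392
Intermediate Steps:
Z = -10
r(T, J) = -30*J - 30*T (r(T, J) = 2*((10 - 25)*(T + J)) = 2*(-15*(J + T)) = 2*(-15*J - 15*T) = -30*J - 30*T)
388 - r(Z, -16) = 388 - (-30*(-16) - 30*(-10)) = 388 - (480 + 300) = 388 - 1*780 = 388 - 780 = -392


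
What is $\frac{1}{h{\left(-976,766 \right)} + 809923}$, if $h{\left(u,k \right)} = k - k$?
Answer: $\frac{1}{809923} \approx 1.2347 \cdot 10^{-6}$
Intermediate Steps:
$h{\left(u,k \right)} = 0$
$\frac{1}{h{\left(-976,766 \right)} + 809923} = \frac{1}{0 + 809923} = \frac{1}{809923}$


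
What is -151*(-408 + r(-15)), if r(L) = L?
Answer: 63873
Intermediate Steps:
-151*(-408 + r(-15)) = -151*(-408 - 15) = -151*(-423) = 63873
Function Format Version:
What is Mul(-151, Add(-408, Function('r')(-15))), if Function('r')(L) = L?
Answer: 63873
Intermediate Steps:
Mul(-151, Add(-408, Function('r')(-15))) = Mul(-151, Add(-408, -15)) = Mul(-151, -423) = 63873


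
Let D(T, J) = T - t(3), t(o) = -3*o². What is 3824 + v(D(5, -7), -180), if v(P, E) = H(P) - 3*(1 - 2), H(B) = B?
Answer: 3859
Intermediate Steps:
D(T, J) = 27 + T (D(T, J) = T - (-3)*3² = T - (-3)*9 = T - 1*(-27) = T + 27 = 27 + T)
v(P, E) = 3 + P (v(P, E) = P - 3*(1 - 2) = P - 3*(-1) = P + 3 = 3 + P)
3824 + v(D(5, -7), -180) = 3824 + (3 + (27 + 5)) = 3824 + (3 + 32) = 3824 + 35 = 3859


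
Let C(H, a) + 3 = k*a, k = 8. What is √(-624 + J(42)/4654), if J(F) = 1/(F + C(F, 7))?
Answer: I*√121978856183470/442130 ≈ 24.98*I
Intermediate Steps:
C(H, a) = -3 + 8*a
J(F) = 1/(53 + F) (J(F) = 1/(F + (-3 + 8*7)) = 1/(F + (-3 + 56)) = 1/(F + 53) = 1/(53 + F))
√(-624 + J(42)/4654) = √(-624 + 1/((53 + 42)*4654)) = √(-624 + (1/4654)/95) = √(-624 + (1/95)*(1/4654)) = √(-624 + 1/442130) = √(-275889119/442130) = I*√121978856183470/442130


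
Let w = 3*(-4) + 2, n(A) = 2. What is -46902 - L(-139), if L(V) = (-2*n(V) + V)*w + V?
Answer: -48193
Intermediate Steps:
w = -10 (w = -12 + 2 = -10)
L(V) = 40 - 9*V (L(V) = (-2*2 + V)*(-10) + V = (-4 + V)*(-10) + V = (40 - 10*V) + V = 40 - 9*V)
-46902 - L(-139) = -46902 - (40 - 9*(-139)) = -46902 - (40 + 1251) = -46902 - 1*1291 = -46902 - 1291 = -48193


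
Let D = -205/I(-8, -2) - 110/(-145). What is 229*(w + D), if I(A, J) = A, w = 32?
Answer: 3101805/232 ≈ 13370.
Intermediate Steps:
D = 6121/232 (D = -205/(-8) - 110/(-145) = -205*(-⅛) - 110*(-1/145) = 205/8 + 22/29 = 6121/232 ≈ 26.384)
229*(w + D) = 229*(32 + 6121/232) = 229*(13545/232) = 3101805/232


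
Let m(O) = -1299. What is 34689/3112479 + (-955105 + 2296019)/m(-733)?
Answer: -463724622755/449234469 ≈ -1032.3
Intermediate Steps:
34689/3112479 + (-955105 + 2296019)/m(-733) = 34689/3112479 + (-955105 + 2296019)/(-1299) = 34689*(1/3112479) + 1340914*(-1/1299) = 11563/1037493 - 1340914/1299 = -463724622755/449234469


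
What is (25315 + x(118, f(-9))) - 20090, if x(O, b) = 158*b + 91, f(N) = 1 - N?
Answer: 6896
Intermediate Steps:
x(O, b) = 91 + 158*b
(25315 + x(118, f(-9))) - 20090 = (25315 + (91 + 158*(1 - 1*(-9)))) - 20090 = (25315 + (91 + 158*(1 + 9))) - 20090 = (25315 + (91 + 158*10)) - 20090 = (25315 + (91 + 1580)) - 20090 = (25315 + 1671) - 20090 = 26986 - 20090 = 6896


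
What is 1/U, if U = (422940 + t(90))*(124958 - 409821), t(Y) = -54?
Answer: -1/120464574618 ≈ -8.3012e-12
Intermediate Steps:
U = -120464574618 (U = (422940 - 54)*(124958 - 409821) = 422886*(-284863) = -120464574618)
1/U = 1/(-120464574618) = -1/120464574618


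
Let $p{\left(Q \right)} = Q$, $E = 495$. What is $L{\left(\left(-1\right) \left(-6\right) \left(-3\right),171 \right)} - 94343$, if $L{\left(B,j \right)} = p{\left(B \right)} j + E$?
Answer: $-96926$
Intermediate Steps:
$L{\left(B,j \right)} = 495 + B j$ ($L{\left(B,j \right)} = B j + 495 = 495 + B j$)
$L{\left(\left(-1\right) \left(-6\right) \left(-3\right),171 \right)} - 94343 = \left(495 + \left(-1\right) \left(-6\right) \left(-3\right) 171\right) - 94343 = \left(495 + 6 \left(-3\right) 171\right) - 94343 = \left(495 - 3078\right) - 94343 = -2583 - 94343 = -96926$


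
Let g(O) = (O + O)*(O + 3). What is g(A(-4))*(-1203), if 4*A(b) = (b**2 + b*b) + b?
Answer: -168420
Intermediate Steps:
A(b) = b**2/2 + b/4 (A(b) = ((b**2 + b*b) + b)/4 = ((b**2 + b**2) + b)/4 = (2*b**2 + b)/4 = (b + 2*b**2)/4 = b**2/2 + b/4)
g(O) = 2*O*(3 + O) (g(O) = (2*O)*(3 + O) = 2*O*(3 + O))
g(A(-4))*(-1203) = (2*((1/4)*(-4)*(1 + 2*(-4)))*(3 + (1/4)*(-4)*(1 + 2*(-4))))*(-1203) = (2*((1/4)*(-4)*(1 - 8))*(3 + (1/4)*(-4)*(1 - 8)))*(-1203) = (2*((1/4)*(-4)*(-7))*(3 + (1/4)*(-4)*(-7)))*(-1203) = (2*7*(3 + 7))*(-1203) = (2*7*10)*(-1203) = 140*(-1203) = -168420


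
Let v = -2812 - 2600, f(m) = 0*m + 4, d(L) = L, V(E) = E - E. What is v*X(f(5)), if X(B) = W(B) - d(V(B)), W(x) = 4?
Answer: -21648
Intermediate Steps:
V(E) = 0
f(m) = 4 (f(m) = 0 + 4 = 4)
X(B) = 4 (X(B) = 4 - 1*0 = 4 + 0 = 4)
v = -5412
v*X(f(5)) = -5412*4 = -21648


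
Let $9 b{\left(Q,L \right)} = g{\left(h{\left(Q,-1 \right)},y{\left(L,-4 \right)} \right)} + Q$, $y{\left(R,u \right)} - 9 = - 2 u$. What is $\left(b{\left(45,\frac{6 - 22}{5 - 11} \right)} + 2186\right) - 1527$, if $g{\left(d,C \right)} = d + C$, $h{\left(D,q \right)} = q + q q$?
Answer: $\frac{5993}{9} \approx 665.89$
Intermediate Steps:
$y{\left(R,u \right)} = 9 - 2 u$
$h{\left(D,q \right)} = q + q^{2}$
$g{\left(d,C \right)} = C + d$
$b{\left(Q,L \right)} = \frac{17}{9} + \frac{Q}{9}$ ($b{\left(Q,L \right)} = \frac{\left(\left(9 - -8\right) - \left(1 - 1\right)\right) + Q}{9} = \frac{\left(\left(9 + 8\right) - 0\right) + Q}{9} = \frac{\left(17 + 0\right) + Q}{9} = \frac{17 + Q}{9} = \frac{17}{9} + \frac{Q}{9}$)
$\left(b{\left(45,\frac{6 - 22}{5 - 11} \right)} + 2186\right) - 1527 = \left(\left(\frac{17}{9} + \frac{1}{9} \cdot 45\right) + 2186\right) - 1527 = \left(\left(\frac{17}{9} + 5\right) + 2186\right) - 1527 = \left(\frac{62}{9} + 2186\right) - 1527 = \frac{19736}{9} - 1527 = \frac{5993}{9}$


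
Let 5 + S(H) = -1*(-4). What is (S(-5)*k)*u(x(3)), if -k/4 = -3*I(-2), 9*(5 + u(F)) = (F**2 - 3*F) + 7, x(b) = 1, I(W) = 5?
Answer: 800/3 ≈ 266.67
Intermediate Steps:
S(H) = -1 (S(H) = -5 - 1*(-4) = -5 + 4 = -1)
u(F) = -38/9 - F/3 + F**2/9 (u(F) = -5 + ((F**2 - 3*F) + 7)/9 = -5 + (7 + F**2 - 3*F)/9 = -5 + (7/9 - F/3 + F**2/9) = -38/9 - F/3 + F**2/9)
k = 60 (k = -(-12)*5 = -4*(-15) = 60)
(S(-5)*k)*u(x(3)) = (-1*60)*(-38/9 - 1/3*1 + (1/9)*1**2) = -60*(-38/9 - 1/3 + (1/9)*1) = -60*(-38/9 - 1/3 + 1/9) = -60*(-40/9) = 800/3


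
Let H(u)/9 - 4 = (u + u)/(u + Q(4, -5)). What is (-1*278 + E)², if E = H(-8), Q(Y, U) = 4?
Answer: 42436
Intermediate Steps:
H(u) = 36 + 18*u/(4 + u) (H(u) = 36 + 9*((u + u)/(u + 4)) = 36 + 9*((2*u)/(4 + u)) = 36 + 9*(2*u/(4 + u)) = 36 + 18*u/(4 + u))
E = 72 (E = 18*(8 + 3*(-8))/(4 - 8) = 18*(8 - 24)/(-4) = 18*(-¼)*(-16) = 72)
(-1*278 + E)² = (-1*278 + 72)² = (-278 + 72)² = (-206)² = 42436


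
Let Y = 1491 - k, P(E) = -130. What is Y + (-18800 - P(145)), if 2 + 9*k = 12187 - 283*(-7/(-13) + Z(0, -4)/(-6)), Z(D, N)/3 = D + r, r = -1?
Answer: -4329055/234 ≈ -18500.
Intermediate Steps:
Z(D, N) = -3 + 3*D (Z(D, N) = 3*(D - 1) = 3*(-1 + D) = -3 + 3*D)
k = 309169/234 (k = -2/9 + (12187 - 283*(-7/(-13) + (-3 + 3*0)/(-6)))/9 = -2/9 + (12187 - 283*(-7*(-1/13) + (-3 + 0)*(-⅙)))/9 = -2/9 + (12187 - 283*(7/13 - 3*(-⅙)))/9 = -2/9 + (12187 - 283*(7/13 + ½))/9 = -2/9 + (12187 - 283*27/26)/9 = -2/9 + (12187 - 1*7641/26)/9 = -2/9 + (12187 - 7641/26)/9 = -2/9 + (⅑)*(309221/26) = -2/9 + 309221/234 = 309169/234 ≈ 1321.2)
Y = 39725/234 (Y = 1491 - 1*309169/234 = 1491 - 309169/234 = 39725/234 ≈ 169.76)
Y + (-18800 - P(145)) = 39725/234 + (-18800 - 1*(-130)) = 39725/234 + (-18800 + 130) = 39725/234 - 18670 = -4329055/234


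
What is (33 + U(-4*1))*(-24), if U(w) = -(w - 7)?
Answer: -1056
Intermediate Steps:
U(w) = 7 - w (U(w) = -(-7 + w) = 7 - w)
(33 + U(-4*1))*(-24) = (33 + (7 - (-4)))*(-24) = (33 + (7 - 1*(-4)))*(-24) = (33 + (7 + 4))*(-24) = (33 + 11)*(-24) = 44*(-24) = -1056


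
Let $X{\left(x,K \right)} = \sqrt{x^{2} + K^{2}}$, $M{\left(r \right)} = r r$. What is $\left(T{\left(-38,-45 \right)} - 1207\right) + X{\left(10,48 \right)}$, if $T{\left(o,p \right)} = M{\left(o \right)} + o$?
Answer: $199 + 2 \sqrt{601} \approx 248.03$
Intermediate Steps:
$M{\left(r \right)} = r^{2}$
$X{\left(x,K \right)} = \sqrt{K^{2} + x^{2}}$
$T{\left(o,p \right)} = o + o^{2}$ ($T{\left(o,p \right)} = o^{2} + o = o + o^{2}$)
$\left(T{\left(-38,-45 \right)} - 1207\right) + X{\left(10,48 \right)} = \left(- 38 \left(1 - 38\right) - 1207\right) + \sqrt{48^{2} + 10^{2}} = \left(\left(-38\right) \left(-37\right) - 1207\right) + \sqrt{2304 + 100} = \left(1406 - 1207\right) + \sqrt{2404} = 199 + 2 \sqrt{601}$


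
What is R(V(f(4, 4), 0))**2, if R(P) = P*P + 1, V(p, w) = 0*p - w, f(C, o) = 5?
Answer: 1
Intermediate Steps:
V(p, w) = -w (V(p, w) = 0 - w = -w)
R(P) = 1 + P**2 (R(P) = P**2 + 1 = 1 + P**2)
R(V(f(4, 4), 0))**2 = (1 + (-1*0)**2)**2 = (1 + 0**2)**2 = (1 + 0)**2 = 1**2 = 1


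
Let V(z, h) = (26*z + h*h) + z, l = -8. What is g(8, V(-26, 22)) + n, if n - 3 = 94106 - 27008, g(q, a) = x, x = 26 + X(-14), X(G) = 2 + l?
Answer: 67121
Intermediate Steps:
X(G) = -6 (X(G) = 2 - 8 = -6)
V(z, h) = h² + 27*z (V(z, h) = (26*z + h²) + z = (h² + 26*z) + z = h² + 27*z)
x = 20 (x = 26 - 6 = 20)
g(q, a) = 20
n = 67101 (n = 3 + (94106 - 27008) = 3 + 67098 = 67101)
g(8, V(-26, 22)) + n = 20 + 67101 = 67121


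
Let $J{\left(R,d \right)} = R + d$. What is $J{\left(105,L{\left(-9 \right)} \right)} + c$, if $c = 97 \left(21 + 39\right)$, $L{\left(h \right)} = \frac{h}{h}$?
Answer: $5926$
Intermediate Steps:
$L{\left(h \right)} = 1$
$c = 5820$ ($c = 97 \cdot 60 = 5820$)
$J{\left(105,L{\left(-9 \right)} \right)} + c = \left(105 + 1\right) + 5820 = 106 + 5820 = 5926$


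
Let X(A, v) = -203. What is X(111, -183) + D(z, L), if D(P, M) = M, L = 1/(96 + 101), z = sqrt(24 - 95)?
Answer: -39990/197 ≈ -202.99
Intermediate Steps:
z = I*sqrt(71) (z = sqrt(-71) = I*sqrt(71) ≈ 8.4261*I)
L = 1/197 ≈ 0.0050761
X(111, -183) + D(z, L) = -203 + 1/197 = -39990/197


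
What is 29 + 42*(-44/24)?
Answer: -48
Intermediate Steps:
29 + 42*(-44/24) = 29 + 42*(-44*1/24) = 29 + 42*(-11/6) = 29 - 77 = -48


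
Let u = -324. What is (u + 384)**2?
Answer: 3600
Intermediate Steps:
(u + 384)**2 = (-324 + 384)**2 = 60**2 = 3600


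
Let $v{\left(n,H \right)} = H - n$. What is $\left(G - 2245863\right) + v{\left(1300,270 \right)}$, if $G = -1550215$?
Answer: $-3797108$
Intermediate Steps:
$\left(G - 2245863\right) + v{\left(1300,270 \right)} = \left(-1550215 - 2245863\right) + \left(270 - 1300\right) = -3796078 + \left(270 - 1300\right) = -3796078 - 1030 = -3797108$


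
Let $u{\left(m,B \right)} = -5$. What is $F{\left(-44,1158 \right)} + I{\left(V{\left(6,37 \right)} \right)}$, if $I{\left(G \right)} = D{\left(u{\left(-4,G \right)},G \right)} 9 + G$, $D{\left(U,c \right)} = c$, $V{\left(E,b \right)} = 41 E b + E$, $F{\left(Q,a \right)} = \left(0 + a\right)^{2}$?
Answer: $1432044$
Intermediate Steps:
$F{\left(Q,a \right)} = a^{2}$
$V{\left(E,b \right)} = E + 41 E b$ ($V{\left(E,b \right)} = 41 E b + E = E + 41 E b$)
$I{\left(G \right)} = 10 G$ ($I{\left(G \right)} = G 9 + G = 9 G + G = 10 G$)
$F{\left(-44,1158 \right)} + I{\left(V{\left(6,37 \right)} \right)} = 1158^{2} + 10 \cdot 6 \left(1 + 41 \cdot 37\right) = 1340964 + 10 \cdot 6 \left(1 + 1517\right) = 1340964 + 10 \cdot 6 \cdot 1518 = 1340964 + 10 \cdot 9108 = 1340964 + 91080 = 1432044$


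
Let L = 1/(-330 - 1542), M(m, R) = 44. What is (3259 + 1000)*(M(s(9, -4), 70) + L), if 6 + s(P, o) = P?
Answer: 350801053/1872 ≈ 1.8739e+5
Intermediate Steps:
s(P, o) = -6 + P
L = -1/1872 (L = 1/(-1872) = -1/1872 ≈ -0.00053419)
(3259 + 1000)*(M(s(9, -4), 70) + L) = (3259 + 1000)*(44 - 1/1872) = 4259*(82367/1872) = 350801053/1872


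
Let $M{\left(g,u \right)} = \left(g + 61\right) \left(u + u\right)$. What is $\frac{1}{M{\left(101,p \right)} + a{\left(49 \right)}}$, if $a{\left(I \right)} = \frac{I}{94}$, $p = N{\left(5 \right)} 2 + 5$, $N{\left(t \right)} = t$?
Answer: $\frac{94}{456889} \approx 0.00020574$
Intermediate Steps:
$p = 15$ ($p = 5 \cdot 2 + 5 = 10 + 5 = 15$)
$a{\left(I \right)} = \frac{I}{94}$ ($a{\left(I \right)} = I \frac{1}{94} = \frac{I}{94}$)
$M{\left(g,u \right)} = 2 u \left(61 + g\right)$ ($M{\left(g,u \right)} = \left(61 + g\right) 2 u = 2 u \left(61 + g\right)$)
$\frac{1}{M{\left(101,p \right)} + a{\left(49 \right)}} = \frac{1}{2 \cdot 15 \left(61 + 101\right) + \frac{1}{94} \cdot 49} = \frac{1}{2 \cdot 15 \cdot 162 + \frac{49}{94}} = \frac{1}{4860 + \frac{49}{94}} = \frac{1}{\frac{456889}{94}} = \frac{94}{456889}$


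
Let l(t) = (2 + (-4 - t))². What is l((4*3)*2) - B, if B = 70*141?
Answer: -9194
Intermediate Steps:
l(t) = (-2 - t)²
B = 9870
l((4*3)*2) - B = (2 + (4*3)*2)² - 1*9870 = (2 + 12*2)² - 9870 = (2 + 24)² - 9870 = 26² - 9870 = 676 - 9870 = -9194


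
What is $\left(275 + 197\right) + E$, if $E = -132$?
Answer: $340$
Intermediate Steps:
$\left(275 + 197\right) + E = \left(275 + 197\right) - 132 = 472 - 132 = 340$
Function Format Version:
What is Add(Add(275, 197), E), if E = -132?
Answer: 340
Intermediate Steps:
Add(Add(275, 197), E) = Add(Add(275, 197), -132) = Add(472, -132) = 340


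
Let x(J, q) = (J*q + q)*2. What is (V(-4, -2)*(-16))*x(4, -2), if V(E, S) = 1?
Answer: 320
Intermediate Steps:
x(J, q) = 2*q + 2*J*q (x(J, q) = (q + J*q)*2 = 2*q + 2*J*q)
(V(-4, -2)*(-16))*x(4, -2) = (1*(-16))*(2*(-2)*(1 + 4)) = -32*(-2)*5 = -16*(-20) = 320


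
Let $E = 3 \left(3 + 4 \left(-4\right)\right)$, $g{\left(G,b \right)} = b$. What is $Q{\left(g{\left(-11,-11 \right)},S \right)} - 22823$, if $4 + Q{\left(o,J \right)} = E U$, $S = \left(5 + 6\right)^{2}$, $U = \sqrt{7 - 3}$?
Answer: $-22905$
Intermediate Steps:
$E = -39$ ($E = 3 \left(3 - 16\right) = 3 \left(-13\right) = -39$)
$U = 2$ ($U = \sqrt{4} = 2$)
$S = 121$ ($S = 11^{2} = 121$)
$Q{\left(o,J \right)} = -82$ ($Q{\left(o,J \right)} = -4 - 78 = -82$)
$Q{\left(g{\left(-11,-11 \right)},S \right)} - 22823 = -82 - 22823 = -22905$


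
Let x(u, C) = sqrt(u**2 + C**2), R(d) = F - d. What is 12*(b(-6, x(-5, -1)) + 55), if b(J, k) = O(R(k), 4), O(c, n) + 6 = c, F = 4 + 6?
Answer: 708 - 12*sqrt(26) ≈ 646.81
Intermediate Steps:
F = 10
R(d) = 10 - d
O(c, n) = -6 + c
x(u, C) = sqrt(C**2 + u**2)
b(J, k) = 4 - k (b(J, k) = -6 + (10 - k) = 4 - k)
12*(b(-6, x(-5, -1)) + 55) = 12*((4 - sqrt((-1)**2 + (-5)**2)) + 55) = 12*((4 - sqrt(1 + 25)) + 55) = 12*((4 - sqrt(26)) + 55) = 12*(59 - sqrt(26)) = 708 - 12*sqrt(26)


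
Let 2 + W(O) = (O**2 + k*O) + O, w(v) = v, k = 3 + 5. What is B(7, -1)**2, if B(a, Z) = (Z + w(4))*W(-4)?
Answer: 4356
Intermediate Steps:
k = 8
W(O) = -2 + O**2 + 9*O (W(O) = -2 + ((O**2 + 8*O) + O) = -2 + (O**2 + 9*O) = -2 + O**2 + 9*O)
B(a, Z) = -88 - 22*Z (B(a, Z) = (Z + 4)*(-2 + (-4)**2 + 9*(-4)) = (4 + Z)*(-2 + 16 - 36) = (4 + Z)*(-22) = -88 - 22*Z)
B(7, -1)**2 = (-88 - 22*(-1))**2 = (-88 + 22)**2 = (-66)**2 = 4356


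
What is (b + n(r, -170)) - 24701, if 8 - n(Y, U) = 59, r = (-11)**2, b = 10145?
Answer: -14607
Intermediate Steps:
r = 121
n(Y, U) = -51 (n(Y, U) = 8 - 1*59 = 8 - 59 = -51)
(b + n(r, -170)) - 24701 = (10145 - 51) - 24701 = 10094 - 24701 = -14607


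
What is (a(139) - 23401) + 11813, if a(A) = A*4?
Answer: -11032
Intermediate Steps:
a(A) = 4*A
(a(139) - 23401) + 11813 = (4*139 - 23401) + 11813 = (556 - 23401) + 11813 = -22845 + 11813 = -11032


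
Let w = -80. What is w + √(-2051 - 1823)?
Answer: -80 + I*√3874 ≈ -80.0 + 62.241*I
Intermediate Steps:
w + √(-2051 - 1823) = -80 + √(-2051 - 1823) = -80 + √(-3874) = -80 + I*√3874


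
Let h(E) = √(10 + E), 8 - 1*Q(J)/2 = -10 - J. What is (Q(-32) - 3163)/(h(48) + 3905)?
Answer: -12460855/15248967 + 3191*√58/15248967 ≈ -0.81557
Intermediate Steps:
Q(J) = 36 + 2*J (Q(J) = 16 - 2*(-10 - J) = 16 + (20 + 2*J) = 36 + 2*J)
(Q(-32) - 3163)/(h(48) + 3905) = ((36 + 2*(-32)) - 3163)/(√(10 + 48) + 3905) = ((36 - 64) - 3163)/(√58 + 3905) = (-28 - 3163)/(3905 + √58) = -3191/(3905 + √58)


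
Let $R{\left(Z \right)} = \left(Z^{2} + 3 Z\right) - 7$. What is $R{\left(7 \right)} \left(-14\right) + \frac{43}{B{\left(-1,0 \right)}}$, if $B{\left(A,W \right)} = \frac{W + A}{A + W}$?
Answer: $-839$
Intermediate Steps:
$R{\left(Z \right)} = -7 + Z^{2} + 3 Z$
$B{\left(A,W \right)} = 1$ ($B{\left(A,W \right)} = \frac{A + W}{A + W} = 1$)
$R{\left(7 \right)} \left(-14\right) + \frac{43}{B{\left(-1,0 \right)}} = \left(-7 + 7^{2} + 3 \cdot 7\right) \left(-14\right) + \frac{43}{1} = \left(-7 + 49 + 21\right) \left(-14\right) + 43 \cdot 1 = 63 \left(-14\right) + 43 = -882 + 43 = -839$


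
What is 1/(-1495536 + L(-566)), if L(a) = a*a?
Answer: -1/1175180 ≈ -8.5093e-7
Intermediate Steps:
L(a) = a**2
1/(-1495536 + L(-566)) = 1/(-1495536 + (-566)**2) = 1/(-1495536 + 320356) = 1/(-1175180) = -1/1175180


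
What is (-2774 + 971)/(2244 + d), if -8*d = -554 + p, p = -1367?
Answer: -14424/19873 ≈ -0.72581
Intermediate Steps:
d = 1921/8 (d = -(-554 - 1367)/8 = -⅛*(-1921) = 1921/8 ≈ 240.13)
(-2774 + 971)/(2244 + d) = (-2774 + 971)/(2244 + 1921/8) = -1803/19873/8 = -1803*8/19873 = -14424/19873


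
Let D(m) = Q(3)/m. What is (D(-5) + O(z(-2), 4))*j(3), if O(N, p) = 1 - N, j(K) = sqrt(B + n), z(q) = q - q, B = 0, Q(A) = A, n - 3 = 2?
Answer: 2*sqrt(5)/5 ≈ 0.89443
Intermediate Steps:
n = 5 (n = 3 + 2 = 5)
D(m) = 3/m
z(q) = 0
j(K) = sqrt(5) (j(K) = sqrt(0 + 5) = sqrt(5))
(D(-5) + O(z(-2), 4))*j(3) = (3/(-5) + (1 - 1*0))*sqrt(5) = (3*(-1/5) + (1 + 0))*sqrt(5) = (-3/5 + 1)*sqrt(5) = 2*sqrt(5)/5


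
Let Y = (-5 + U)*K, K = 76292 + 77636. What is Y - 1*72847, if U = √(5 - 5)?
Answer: -842487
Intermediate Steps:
U = 0 (U = √0 = 0)
K = 153928
Y = -769640 (Y = (-5 + 0)*153928 = -5*153928 = -769640)
Y - 1*72847 = -769640 - 1*72847 = -769640 - 72847 = -842487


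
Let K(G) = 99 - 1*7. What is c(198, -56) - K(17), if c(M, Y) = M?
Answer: 106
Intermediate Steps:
K(G) = 92 (K(G) = 99 - 7 = 92)
c(198, -56) - K(17) = 198 - 1*92 = 198 - 92 = 106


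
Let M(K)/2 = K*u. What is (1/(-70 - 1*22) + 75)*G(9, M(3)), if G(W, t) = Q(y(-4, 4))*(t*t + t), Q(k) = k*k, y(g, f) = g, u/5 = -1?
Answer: 24008520/23 ≈ 1.0438e+6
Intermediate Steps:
u = -5 (u = 5*(-1) = -5)
M(K) = -10*K (M(K) = 2*(K*(-5)) = 2*(-5*K) = -10*K)
Q(k) = k²
G(W, t) = 16*t + 16*t² (G(W, t) = (-4)²*(t*t + t) = 16*(t² + t) = 16*(t + t²) = 16*t + 16*t²)
(1/(-70 - 1*22) + 75)*G(9, M(3)) = (1/(-70 - 1*22) + 75)*(16*(-10*3)*(1 - 10*3)) = (1/(-70 - 22) + 75)*(16*(-30)*(1 - 30)) = (1/(-92) + 75)*(16*(-30)*(-29)) = (-1/92 + 75)*13920 = (6899/92)*13920 = 24008520/23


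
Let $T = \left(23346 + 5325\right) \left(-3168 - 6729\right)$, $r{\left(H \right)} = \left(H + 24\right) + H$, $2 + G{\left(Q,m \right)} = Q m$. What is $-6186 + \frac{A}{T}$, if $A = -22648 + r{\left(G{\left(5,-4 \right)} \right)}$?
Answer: $- \frac{585106693438}{94585629} \approx -6186.0$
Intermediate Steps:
$G{\left(Q,m \right)} = -2 + Q m$
$r{\left(H \right)} = 24 + 2 H$ ($r{\left(H \right)} = \left(24 + H\right) + H = 24 + 2 H$)
$A = -22668$ ($A = -22648 + \left(24 + 2 \left(-2 + 5 \left(-4\right)\right)\right) = -22648 + \left(24 + 2 \left(-2 - 20\right)\right) = -22648 + \left(24 + 2 \left(-22\right)\right) = -22648 + \left(24 - 44\right) = -22648 - 20 = -22668$)
$T = -283756887$ ($T = 28671 \left(-9897\right) = -283756887$)
$-6186 + \frac{A}{T} = -6186 - \frac{22668}{-283756887} = -6186 - - \frac{7556}{94585629} = -6186 + \frac{7556}{94585629} = - \frac{585106693438}{94585629}$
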